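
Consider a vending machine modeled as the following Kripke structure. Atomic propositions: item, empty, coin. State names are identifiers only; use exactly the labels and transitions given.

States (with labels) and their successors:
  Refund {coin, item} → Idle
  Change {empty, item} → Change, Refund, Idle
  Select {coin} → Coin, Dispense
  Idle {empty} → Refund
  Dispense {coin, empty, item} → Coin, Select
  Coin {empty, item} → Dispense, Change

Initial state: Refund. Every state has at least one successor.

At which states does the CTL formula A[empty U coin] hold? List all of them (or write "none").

{Refund, Select, Idle, Dispense}

States satisfying empty: {Change, Idle, Dispense, Coin}.
States satisfying coin: {Refund, Select, Dispense}.
States satisfying A[empty U coin]: {Refund, Select, Idle, Dispense}.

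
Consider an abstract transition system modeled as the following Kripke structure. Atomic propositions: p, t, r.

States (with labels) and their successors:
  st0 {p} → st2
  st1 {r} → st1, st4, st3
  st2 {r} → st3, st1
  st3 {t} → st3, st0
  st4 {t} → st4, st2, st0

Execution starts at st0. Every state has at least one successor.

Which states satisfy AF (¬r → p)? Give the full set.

States satisfying ¬r → p: {st0, st1, st2}.
States satisfying AF (¬r → p): {st0, st1, st2}.

{st0, st1, st2}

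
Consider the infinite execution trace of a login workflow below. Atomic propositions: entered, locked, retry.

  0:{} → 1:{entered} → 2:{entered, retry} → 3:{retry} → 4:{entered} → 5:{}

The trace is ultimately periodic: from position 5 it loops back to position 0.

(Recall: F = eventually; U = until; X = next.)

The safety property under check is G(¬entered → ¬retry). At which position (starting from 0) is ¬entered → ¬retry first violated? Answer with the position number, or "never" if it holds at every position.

Check ¬entered → ¬retry at each position in order: 0 ✓, 1 ✓, 2 ✓.
At position 3 the labels are {retry}, so ¬entered → ¬retry is false there. This is the first violation.

3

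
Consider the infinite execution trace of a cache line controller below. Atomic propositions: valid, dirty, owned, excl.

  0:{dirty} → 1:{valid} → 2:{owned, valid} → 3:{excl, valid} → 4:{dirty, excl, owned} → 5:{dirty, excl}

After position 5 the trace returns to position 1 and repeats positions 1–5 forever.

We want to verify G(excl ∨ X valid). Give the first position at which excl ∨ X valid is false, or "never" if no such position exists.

excl ∨ X valid holds at every position 0..5, and those are all the positions the trace ever visits, so the invariant G(excl ∨ X valid) is never violated.

never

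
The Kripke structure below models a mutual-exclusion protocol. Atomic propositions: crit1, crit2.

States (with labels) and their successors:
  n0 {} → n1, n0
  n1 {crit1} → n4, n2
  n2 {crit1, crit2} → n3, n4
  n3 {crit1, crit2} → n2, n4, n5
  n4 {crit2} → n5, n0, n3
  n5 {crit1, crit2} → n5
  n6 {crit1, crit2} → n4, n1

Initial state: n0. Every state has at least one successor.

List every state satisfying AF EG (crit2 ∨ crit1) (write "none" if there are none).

States satisfying EG (crit2 ∨ crit1): {n1, n2, n3, n4, n5, n6}.
States satisfying AF EG (crit2 ∨ crit1): {n1, n2, n3, n4, n5, n6}.

{n1, n2, n3, n4, n5, n6}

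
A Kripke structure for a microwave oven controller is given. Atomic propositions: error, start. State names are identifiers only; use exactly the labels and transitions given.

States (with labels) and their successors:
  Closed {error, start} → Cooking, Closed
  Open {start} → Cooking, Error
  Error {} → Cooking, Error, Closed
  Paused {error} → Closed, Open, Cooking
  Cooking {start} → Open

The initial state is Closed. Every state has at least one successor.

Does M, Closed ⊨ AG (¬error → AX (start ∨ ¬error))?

States satisfying ¬error → AX (start ∨ ¬error): {Closed, Open, Error, Paused, Cooking}.
States satisfying AG (¬error → AX (start ∨ ¬error)): {Closed, Open, Error, Paused, Cooking}.
Every state reachable from Closed satisfies ¬error → AX (start ∨ ¬error).
Closed ∈ Sat(AG (¬error → AX (start ∨ ¬error))).

Yes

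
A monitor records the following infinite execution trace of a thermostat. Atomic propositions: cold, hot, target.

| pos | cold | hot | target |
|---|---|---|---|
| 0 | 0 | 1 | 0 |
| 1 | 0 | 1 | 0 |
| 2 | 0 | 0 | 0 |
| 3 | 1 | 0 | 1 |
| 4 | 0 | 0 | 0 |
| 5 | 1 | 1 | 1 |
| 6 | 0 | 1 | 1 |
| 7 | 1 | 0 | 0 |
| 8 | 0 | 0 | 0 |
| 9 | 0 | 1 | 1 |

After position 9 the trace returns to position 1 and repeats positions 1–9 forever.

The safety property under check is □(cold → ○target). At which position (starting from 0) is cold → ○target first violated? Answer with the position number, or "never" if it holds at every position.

Check cold → ○target at each position in order: 0 ✓, 1 ✓, 2 ✓.
At position 3 the labels are {cold, target} and the next position 4 has {}, so cold → ○target is false there. This is the first violation.

3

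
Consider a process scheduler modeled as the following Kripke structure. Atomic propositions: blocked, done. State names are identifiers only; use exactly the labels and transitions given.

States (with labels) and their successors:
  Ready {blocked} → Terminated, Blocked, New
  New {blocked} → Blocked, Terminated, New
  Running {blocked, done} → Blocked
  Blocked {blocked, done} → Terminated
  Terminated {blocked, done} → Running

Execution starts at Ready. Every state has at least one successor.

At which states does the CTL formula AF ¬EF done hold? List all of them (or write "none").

States satisfying ¬EF done: ∅.
States satisfying AF ¬EF done: ∅.

none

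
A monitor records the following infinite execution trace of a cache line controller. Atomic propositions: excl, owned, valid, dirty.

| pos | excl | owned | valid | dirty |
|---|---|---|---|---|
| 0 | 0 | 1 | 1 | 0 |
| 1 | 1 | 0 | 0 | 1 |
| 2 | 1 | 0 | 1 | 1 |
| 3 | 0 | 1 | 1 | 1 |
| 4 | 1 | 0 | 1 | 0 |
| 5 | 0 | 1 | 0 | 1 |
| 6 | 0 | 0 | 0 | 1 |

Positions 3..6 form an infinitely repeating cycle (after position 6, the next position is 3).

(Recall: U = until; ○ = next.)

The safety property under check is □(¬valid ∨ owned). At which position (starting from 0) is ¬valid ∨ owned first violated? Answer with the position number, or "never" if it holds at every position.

Check ¬valid ∨ owned at each position in order: 0 ✓, 1 ✓.
At position 2 the labels are {dirty, excl, valid}, so ¬valid ∨ owned is false there. This is the first violation.

2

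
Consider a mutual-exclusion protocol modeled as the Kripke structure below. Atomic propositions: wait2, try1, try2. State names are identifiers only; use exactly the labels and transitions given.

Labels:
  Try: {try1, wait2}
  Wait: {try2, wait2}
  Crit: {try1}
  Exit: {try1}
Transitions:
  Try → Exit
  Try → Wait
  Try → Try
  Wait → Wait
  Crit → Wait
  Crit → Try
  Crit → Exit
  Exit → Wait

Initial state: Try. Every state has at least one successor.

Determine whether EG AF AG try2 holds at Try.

Does not hold

States satisfying AF AG try2: {Wait, Exit}.
States satisfying EG AF AG try2: {Wait, Exit}.
No suitable path/successor from Try witnesses the formula.
Try ∉ Sat(EG AF AG try2).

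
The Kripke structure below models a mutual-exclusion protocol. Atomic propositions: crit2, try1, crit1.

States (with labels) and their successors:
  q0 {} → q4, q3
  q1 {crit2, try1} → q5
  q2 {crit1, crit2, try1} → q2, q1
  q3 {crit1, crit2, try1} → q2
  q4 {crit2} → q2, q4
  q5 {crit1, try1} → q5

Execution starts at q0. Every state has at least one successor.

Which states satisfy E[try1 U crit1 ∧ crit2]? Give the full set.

States satisfying try1: {q1, q2, q3, q5}.
States satisfying crit1 ∧ crit2: {q2, q3}.
States satisfying E[try1 U crit1 ∧ crit2]: {q2, q3}.

{q2, q3}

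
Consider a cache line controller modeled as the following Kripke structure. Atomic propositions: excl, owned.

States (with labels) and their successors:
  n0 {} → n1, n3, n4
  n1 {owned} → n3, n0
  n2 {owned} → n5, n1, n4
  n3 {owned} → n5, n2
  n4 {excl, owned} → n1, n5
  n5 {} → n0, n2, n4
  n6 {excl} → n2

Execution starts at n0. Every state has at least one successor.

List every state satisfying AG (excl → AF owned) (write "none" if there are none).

States satisfying excl → AF owned: {n0, n1, n2, n3, n4, n5, n6}.
States satisfying AG (excl → AF owned): {n0, n1, n2, n3, n4, n5, n6}.

{n0, n1, n2, n3, n4, n5, n6}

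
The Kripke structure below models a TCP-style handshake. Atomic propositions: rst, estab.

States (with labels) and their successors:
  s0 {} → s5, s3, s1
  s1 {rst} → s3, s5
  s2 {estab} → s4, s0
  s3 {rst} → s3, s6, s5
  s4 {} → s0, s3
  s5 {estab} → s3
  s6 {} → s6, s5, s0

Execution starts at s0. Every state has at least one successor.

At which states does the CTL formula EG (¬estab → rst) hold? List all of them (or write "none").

{s1, s3, s5}

States satisfying ¬estab → rst: {s1, s2, s3, s5}.
States satisfying EG (¬estab → rst): {s1, s3, s5}.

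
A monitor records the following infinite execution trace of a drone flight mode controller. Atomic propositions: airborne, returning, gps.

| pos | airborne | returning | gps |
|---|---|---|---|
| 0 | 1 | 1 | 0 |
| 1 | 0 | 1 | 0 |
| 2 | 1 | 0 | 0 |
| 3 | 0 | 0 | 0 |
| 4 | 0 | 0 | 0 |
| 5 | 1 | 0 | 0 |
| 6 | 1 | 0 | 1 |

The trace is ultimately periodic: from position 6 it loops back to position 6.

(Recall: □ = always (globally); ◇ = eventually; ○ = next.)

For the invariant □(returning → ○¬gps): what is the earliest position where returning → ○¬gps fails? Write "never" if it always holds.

returning → ○¬gps holds at every position 0..6, and those are all the positions the trace ever visits, so the invariant □(returning → ○¬gps) is never violated.

never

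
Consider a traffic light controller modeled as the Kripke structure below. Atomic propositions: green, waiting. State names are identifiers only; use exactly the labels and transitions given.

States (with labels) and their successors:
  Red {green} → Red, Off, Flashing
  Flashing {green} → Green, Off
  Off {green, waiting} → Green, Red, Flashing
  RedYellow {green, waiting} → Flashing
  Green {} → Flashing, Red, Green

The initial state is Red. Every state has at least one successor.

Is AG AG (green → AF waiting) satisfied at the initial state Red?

States satisfying AG (green → AF waiting): ∅.
States satisfying AG AG (green → AF waiting): ∅.
Flashing is reachable from Red and violates AG (green → AF waiting), so AG fails at Red.
Red ∉ Sat(AG AG (green → AF waiting)).

Violated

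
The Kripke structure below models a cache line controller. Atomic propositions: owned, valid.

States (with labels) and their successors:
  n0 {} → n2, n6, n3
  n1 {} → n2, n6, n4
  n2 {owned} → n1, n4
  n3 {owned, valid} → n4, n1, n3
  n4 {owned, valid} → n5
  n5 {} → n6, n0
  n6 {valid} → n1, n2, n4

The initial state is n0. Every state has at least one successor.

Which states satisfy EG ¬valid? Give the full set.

{n0, n1, n2, n5}

States satisfying ¬valid: {n0, n1, n2, n5}.
States satisfying EG ¬valid: {n0, n1, n2, n5}.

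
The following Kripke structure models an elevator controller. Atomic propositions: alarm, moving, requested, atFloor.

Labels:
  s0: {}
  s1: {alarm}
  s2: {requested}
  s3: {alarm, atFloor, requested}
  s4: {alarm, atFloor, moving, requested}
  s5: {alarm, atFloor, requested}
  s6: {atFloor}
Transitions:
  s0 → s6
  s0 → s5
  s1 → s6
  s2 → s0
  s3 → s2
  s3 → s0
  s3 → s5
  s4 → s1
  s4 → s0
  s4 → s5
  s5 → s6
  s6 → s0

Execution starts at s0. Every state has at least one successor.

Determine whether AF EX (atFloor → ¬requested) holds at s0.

Holds

States satisfying EX (atFloor → ¬requested): {s0, s1, s2, s3, s4, s5, s6}.
States satisfying AF EX (atFloor → ¬requested): {s0, s1, s2, s3, s4, s5, s6}.
s0 ∈ Sat(AF EX (atFloor → ¬requested)).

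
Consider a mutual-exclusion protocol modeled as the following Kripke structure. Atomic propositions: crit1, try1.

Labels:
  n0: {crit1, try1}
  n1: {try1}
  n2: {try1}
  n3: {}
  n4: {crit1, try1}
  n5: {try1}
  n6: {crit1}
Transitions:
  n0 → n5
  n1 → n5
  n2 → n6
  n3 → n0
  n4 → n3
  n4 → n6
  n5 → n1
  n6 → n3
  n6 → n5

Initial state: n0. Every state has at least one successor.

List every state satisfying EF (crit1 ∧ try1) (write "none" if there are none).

{n0, n2, n3, n4, n6}

States satisfying crit1 ∧ try1: {n0, n4}.
States satisfying EF (crit1 ∧ try1): {n0, n2, n3, n4, n6}.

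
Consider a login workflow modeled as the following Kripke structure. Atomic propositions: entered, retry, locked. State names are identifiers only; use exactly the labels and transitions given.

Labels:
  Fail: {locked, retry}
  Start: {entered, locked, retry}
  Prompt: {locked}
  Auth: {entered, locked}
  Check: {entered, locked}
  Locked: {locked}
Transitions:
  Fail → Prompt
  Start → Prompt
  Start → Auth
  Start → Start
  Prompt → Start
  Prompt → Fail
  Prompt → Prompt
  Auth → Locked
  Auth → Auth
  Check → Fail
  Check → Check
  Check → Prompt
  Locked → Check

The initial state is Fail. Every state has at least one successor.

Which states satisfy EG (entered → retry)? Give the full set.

{Fail, Start, Prompt}

States satisfying entered → retry: {Fail, Start, Prompt, Locked}.
States satisfying EG (entered → retry): {Fail, Start, Prompt}.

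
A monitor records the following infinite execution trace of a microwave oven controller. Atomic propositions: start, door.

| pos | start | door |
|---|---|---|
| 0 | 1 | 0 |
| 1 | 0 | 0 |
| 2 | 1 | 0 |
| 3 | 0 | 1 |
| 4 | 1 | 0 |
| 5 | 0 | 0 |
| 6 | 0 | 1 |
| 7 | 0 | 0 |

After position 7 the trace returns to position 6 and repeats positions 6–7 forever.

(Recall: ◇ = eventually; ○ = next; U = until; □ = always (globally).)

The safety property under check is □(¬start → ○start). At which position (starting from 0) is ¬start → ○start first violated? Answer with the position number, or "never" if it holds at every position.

Check ¬start → ○start at each position in order: 0 ✓, 1 ✓, 2 ✓, 3 ✓, 4 ✓.
At position 5 the labels are {} and the next position 6 has {door}, so ¬start → ○start is false there. This is the first violation.

5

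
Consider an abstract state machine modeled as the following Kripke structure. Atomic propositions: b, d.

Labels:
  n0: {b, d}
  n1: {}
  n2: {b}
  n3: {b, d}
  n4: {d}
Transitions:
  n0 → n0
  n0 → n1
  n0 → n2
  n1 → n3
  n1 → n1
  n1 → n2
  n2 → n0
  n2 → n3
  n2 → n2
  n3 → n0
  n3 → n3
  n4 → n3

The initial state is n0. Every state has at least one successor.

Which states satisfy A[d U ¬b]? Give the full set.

States satisfying d: {n0, n3, n4}.
States satisfying ¬b: {n1, n4}.
States satisfying A[d U ¬b]: {n1, n4}.

{n1, n4}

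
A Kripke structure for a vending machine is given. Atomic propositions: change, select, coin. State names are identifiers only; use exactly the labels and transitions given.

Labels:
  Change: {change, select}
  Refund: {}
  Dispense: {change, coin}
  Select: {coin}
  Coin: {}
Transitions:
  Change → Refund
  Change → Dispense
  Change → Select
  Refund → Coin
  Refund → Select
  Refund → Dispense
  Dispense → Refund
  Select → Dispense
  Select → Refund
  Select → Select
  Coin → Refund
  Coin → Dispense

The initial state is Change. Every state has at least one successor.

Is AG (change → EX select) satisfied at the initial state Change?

Does not hold

States satisfying change → EX select: {Refund, Select, Coin}.
States satisfying AG (change → EX select): ∅.
Change is reachable from Change and violates change → EX select, so AG fails at Change.
Change ∉ Sat(AG (change → EX select)).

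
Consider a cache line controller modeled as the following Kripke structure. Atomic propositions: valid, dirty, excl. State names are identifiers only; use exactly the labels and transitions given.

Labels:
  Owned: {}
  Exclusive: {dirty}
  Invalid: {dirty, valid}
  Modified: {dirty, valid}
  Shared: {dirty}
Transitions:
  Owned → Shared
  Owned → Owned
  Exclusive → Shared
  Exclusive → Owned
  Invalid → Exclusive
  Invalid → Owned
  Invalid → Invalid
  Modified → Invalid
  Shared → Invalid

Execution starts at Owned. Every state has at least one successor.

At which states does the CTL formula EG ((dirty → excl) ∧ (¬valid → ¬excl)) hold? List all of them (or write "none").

States satisfying (dirty → excl) ∧ (¬valid → ¬excl): {Owned}.
States satisfying EG ((dirty → excl) ∧ (¬valid → ¬excl)): {Owned}.

{Owned}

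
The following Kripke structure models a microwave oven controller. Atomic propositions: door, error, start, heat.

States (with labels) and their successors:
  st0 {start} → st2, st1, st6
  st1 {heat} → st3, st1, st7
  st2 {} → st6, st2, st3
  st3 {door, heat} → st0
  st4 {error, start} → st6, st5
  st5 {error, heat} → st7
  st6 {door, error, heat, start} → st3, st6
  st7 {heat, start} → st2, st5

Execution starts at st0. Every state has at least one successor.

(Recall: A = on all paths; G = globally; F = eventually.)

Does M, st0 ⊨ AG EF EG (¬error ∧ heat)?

Yes

States satisfying EF EG (¬error ∧ heat): {st0, st1, st2, st3, st4, st5, st6, st7}.
States satisfying AG EF EG (¬error ∧ heat): {st0, st1, st2, st3, st4, st5, st6, st7}.
Every state reachable from st0 satisfies EF EG (¬error ∧ heat).
st0 ∈ Sat(AG EF EG (¬error ∧ heat)).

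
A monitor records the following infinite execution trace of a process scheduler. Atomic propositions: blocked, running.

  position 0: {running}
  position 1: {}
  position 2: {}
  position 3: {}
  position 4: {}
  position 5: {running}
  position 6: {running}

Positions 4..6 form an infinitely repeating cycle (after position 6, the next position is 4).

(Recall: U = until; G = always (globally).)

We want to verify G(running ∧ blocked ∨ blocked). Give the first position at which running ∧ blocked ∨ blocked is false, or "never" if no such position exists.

At position 0 the labels are {running}, so running ∧ blocked ∨ blocked is false there. This is the first violation.

0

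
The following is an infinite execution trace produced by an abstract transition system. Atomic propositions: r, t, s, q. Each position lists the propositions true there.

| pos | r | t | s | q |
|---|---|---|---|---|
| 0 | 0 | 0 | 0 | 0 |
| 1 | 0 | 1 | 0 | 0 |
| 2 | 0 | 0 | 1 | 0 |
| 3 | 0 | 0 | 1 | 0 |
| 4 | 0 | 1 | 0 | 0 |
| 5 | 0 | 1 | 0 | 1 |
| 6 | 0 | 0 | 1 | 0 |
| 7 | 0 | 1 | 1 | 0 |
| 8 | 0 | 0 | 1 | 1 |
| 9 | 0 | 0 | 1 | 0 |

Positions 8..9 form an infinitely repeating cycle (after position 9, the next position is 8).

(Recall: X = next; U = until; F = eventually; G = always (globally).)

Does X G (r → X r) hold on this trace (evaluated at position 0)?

Satisfied

The position after 0 is 1; G (r → X r) is true there.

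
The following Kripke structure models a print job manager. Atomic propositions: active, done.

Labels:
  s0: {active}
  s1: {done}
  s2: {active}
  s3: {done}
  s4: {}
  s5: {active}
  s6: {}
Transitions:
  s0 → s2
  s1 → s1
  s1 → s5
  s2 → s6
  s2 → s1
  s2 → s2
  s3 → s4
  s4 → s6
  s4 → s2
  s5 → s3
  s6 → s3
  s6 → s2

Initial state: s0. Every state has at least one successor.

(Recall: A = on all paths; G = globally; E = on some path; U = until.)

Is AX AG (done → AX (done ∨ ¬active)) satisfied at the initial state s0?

Does not hold

States satisfying AG (done → AX (done ∨ ¬active)): ∅.
States satisfying AX AG (done → AX (done ∨ ¬active)): ∅.
s0 ∉ Sat(AX AG (done → AX (done ∨ ¬active))).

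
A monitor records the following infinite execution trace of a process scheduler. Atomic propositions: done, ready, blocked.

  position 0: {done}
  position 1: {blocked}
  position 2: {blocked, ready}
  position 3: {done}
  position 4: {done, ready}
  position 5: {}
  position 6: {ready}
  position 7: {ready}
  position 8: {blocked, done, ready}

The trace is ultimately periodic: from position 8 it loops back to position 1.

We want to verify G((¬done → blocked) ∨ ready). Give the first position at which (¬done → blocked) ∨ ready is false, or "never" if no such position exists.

Check (¬done → blocked) ∨ ready at each position in order: 0 ✓, 1 ✓, 2 ✓, 3 ✓, 4 ✓.
At position 5 the labels are {}, so (¬done → blocked) ∨ ready is false there. This is the first violation.

5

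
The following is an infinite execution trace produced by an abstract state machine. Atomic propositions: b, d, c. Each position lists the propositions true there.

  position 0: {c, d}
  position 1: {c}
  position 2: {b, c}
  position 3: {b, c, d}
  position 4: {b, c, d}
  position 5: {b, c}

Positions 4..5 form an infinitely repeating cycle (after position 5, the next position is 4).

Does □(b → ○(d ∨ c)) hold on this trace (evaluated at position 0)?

Satisfied

b → ○(d ∨ c) holds at every position 0..5, and those are all positions ever visited, so □(b → ○(d ∨ c)) holds.
Positions where b holds: 2, 3, 4, 5.
Check ○(d ∨ c) at each: 2→ok, 3→ok, 4→ok, 5→ok.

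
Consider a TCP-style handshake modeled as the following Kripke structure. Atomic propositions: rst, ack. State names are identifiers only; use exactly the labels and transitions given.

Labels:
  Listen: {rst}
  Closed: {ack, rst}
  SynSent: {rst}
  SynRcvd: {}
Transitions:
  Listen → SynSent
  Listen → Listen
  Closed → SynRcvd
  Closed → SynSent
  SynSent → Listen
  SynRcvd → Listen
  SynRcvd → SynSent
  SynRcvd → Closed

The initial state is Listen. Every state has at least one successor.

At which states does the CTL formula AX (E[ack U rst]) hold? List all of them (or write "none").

{Listen, SynSent, SynRcvd}

States satisfying E[ack U rst]: {Listen, Closed, SynSent}.
States satisfying AX (E[ack U rst]): {Listen, SynSent, SynRcvd}.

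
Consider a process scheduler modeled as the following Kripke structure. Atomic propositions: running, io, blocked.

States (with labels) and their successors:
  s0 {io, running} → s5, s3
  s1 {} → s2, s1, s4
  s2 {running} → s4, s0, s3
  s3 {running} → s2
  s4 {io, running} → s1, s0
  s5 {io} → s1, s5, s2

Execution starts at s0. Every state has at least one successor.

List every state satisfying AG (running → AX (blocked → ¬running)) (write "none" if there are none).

{s0, s1, s2, s3, s4, s5}

States satisfying running → AX (blocked → ¬running): {s0, s1, s2, s3, s4, s5}.
States satisfying AG (running → AX (blocked → ¬running)): {s0, s1, s2, s3, s4, s5}.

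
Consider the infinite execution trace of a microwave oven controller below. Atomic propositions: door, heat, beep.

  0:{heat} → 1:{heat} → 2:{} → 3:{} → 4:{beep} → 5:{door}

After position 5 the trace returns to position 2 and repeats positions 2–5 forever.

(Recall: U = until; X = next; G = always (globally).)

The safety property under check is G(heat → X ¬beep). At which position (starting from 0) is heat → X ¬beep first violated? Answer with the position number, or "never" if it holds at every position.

never

heat → X ¬beep holds at every position 0..5, and those are all the positions the trace ever visits, so the invariant G(heat → X ¬beep) is never violated.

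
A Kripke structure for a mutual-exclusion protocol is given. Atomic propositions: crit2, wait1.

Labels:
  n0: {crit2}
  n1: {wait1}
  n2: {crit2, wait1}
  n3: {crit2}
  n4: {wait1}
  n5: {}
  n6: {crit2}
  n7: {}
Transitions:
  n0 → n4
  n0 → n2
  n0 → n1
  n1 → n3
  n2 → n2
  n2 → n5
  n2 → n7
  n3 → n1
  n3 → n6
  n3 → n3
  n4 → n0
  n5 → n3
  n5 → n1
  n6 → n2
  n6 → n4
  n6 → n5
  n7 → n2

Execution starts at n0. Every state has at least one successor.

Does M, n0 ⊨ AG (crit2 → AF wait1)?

Does not hold

States satisfying crit2 → AF wait1: {n0, n1, n2, n4, n5, n7}.
States satisfying AG (crit2 → AF wait1): ∅.
n3 is reachable from n0 and violates crit2 → AF wait1, so AG fails at n0.
n0 ∉ Sat(AG (crit2 → AF wait1)).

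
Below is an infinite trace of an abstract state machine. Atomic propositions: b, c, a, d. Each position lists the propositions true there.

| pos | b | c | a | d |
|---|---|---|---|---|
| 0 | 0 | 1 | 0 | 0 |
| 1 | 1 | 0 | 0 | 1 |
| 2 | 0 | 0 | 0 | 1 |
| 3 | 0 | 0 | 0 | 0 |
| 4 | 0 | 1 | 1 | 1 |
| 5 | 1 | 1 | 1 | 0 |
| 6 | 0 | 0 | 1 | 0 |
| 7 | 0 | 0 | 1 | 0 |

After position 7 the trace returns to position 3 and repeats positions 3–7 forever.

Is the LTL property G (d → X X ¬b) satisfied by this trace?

Yes

d → X X ¬b holds at every position 0..7, and those are all positions ever visited, so G (d → X X ¬b) holds.
Positions where d holds: 1, 2, 4.
Check X X ¬b at each: 1→ok, 2→ok, 4→ok.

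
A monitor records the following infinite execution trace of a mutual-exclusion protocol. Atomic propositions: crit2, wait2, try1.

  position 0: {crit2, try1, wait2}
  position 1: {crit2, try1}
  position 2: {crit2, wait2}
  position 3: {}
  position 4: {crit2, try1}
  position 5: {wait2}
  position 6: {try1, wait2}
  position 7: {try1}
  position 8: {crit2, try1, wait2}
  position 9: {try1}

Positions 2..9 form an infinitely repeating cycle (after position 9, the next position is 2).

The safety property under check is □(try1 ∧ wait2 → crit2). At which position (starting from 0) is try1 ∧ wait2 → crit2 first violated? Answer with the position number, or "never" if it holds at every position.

6

Check try1 ∧ wait2 → crit2 at each position in order: 0 ✓, 1 ✓, 2 ✓, 3 ✓, 4 ✓, 5 ✓.
At position 6 the labels are {try1, wait2}, so try1 ∧ wait2 → crit2 is false there. This is the first violation.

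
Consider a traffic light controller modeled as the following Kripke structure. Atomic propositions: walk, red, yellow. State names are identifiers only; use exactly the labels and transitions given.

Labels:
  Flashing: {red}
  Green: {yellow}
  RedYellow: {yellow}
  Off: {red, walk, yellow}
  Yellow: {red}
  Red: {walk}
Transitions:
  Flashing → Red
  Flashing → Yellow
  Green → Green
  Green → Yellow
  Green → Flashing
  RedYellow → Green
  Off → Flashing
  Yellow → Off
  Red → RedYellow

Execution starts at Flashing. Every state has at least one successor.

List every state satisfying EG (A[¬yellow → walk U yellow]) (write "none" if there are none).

States satisfying A[¬yellow → walk U yellow]: {Green, RedYellow, Off, Red}.
States satisfying EG (A[¬yellow → walk U yellow]): {Green, RedYellow, Red}.

{Green, RedYellow, Red}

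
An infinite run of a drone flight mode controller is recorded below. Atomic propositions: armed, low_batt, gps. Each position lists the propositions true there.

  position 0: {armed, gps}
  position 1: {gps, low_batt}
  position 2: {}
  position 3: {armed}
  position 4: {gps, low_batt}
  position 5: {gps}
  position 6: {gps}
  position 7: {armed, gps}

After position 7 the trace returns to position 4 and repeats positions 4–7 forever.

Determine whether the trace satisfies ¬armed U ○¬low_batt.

No

Walking from position 0: at position 0, ○¬low_batt has not yet held and ¬armed fails, so ¬armed U ○¬low_batt is false.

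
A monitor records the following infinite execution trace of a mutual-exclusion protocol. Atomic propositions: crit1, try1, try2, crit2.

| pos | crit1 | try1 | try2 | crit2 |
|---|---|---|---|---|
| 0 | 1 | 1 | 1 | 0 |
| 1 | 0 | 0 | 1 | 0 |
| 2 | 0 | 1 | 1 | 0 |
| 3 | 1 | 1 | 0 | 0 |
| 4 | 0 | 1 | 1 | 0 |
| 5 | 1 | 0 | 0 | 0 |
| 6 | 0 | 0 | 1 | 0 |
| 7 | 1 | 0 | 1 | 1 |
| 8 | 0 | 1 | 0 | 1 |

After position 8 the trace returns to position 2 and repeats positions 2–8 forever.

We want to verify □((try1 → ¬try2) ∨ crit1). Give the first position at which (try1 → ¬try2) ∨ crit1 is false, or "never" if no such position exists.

Check (try1 → ¬try2) ∨ crit1 at each position in order: 0 ✓, 1 ✓.
At position 2 the labels are {try1, try2}, so (try1 → ¬try2) ∨ crit1 is false there. This is the first violation.

2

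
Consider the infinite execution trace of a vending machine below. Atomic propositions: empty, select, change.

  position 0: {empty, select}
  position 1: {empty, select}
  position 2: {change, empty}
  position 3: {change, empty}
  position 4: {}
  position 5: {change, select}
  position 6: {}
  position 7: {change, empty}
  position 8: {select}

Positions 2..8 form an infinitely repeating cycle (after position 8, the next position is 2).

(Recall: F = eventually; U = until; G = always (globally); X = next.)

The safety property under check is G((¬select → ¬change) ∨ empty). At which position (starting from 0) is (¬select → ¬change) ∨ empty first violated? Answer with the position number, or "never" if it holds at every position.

(¬select → ¬change) ∨ empty holds at every position 0..8, and those are all the positions the trace ever visits, so the invariant G((¬select → ¬change) ∨ empty) is never violated.

never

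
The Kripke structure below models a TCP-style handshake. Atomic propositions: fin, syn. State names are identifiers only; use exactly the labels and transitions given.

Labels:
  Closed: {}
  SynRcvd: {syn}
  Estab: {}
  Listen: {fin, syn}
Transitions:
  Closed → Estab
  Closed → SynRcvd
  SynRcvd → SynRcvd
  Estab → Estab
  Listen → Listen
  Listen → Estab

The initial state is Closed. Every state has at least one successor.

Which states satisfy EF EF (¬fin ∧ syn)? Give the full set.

States satisfying EF (¬fin ∧ syn): {Closed, SynRcvd}.
States satisfying EF EF (¬fin ∧ syn): {Closed, SynRcvd}.

{Closed, SynRcvd}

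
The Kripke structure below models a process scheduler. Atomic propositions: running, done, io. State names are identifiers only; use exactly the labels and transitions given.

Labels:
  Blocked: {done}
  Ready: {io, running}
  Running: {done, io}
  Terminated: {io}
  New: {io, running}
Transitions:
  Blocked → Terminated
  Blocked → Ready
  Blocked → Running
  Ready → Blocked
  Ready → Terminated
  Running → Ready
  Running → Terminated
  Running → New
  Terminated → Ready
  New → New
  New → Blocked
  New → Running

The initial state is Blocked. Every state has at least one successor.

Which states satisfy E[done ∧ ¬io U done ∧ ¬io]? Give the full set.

{Blocked}

States satisfying done ∧ ¬io: {Blocked}.
States satisfying E[done ∧ ¬io U done ∧ ¬io]: {Blocked}.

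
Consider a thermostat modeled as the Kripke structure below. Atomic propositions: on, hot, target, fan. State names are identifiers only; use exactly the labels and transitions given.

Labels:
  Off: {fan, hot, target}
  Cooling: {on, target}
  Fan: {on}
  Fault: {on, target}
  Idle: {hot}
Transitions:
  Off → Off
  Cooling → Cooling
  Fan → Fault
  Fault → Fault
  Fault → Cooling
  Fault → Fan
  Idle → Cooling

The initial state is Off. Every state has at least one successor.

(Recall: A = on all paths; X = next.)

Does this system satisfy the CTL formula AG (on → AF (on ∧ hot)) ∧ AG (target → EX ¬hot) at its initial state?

Does not hold

States satisfying on → AF (on ∧ hot): {Off, Idle}.
States satisfying AG (on → AF (on ∧ hot)): {Off}.
States satisfying target → EX ¬hot: {Cooling, Fan, Fault, Idle}.
States satisfying AG (target → EX ¬hot): {Cooling, Fan, Fault, Idle}.
States satisfying AG (on → AF (on ∧ hot)) ∧ AG (target → EX ¬hot): ∅.
Off ∉ Sat(AG (on → AF (on ∧ hot)) ∧ AG (target → EX ¬hot)).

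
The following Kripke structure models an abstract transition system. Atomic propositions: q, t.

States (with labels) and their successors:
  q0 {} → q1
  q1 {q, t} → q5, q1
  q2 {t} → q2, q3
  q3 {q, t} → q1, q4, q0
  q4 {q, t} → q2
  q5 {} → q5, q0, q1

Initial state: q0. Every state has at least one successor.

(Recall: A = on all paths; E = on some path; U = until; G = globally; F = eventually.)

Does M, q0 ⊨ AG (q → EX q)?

Yes

States satisfying q → EX q: {q0, q1, q2, q3, q5}.
States satisfying AG (q → EX q): {q0, q1, q5}.
Every state reachable from q0 satisfies q → EX q.
q0 ∈ Sat(AG (q → EX q)).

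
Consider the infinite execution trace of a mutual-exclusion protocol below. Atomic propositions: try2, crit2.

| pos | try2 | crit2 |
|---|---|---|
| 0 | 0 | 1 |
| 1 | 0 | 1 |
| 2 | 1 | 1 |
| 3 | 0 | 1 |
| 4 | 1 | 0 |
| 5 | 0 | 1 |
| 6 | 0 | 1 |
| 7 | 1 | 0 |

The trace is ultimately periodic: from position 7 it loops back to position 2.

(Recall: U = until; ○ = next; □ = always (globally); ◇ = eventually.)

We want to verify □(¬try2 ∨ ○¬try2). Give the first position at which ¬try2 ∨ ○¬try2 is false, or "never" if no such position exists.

Check ¬try2 ∨ ○¬try2 at each position in order: 0 ✓, 1 ✓, 2 ✓, 3 ✓, 4 ✓, 5 ✓, 6 ✓.
At position 7 the labels are {try2} and the next position 2 has {crit2, try2}, so ¬try2 ∨ ○¬try2 is false there. This is the first violation.

7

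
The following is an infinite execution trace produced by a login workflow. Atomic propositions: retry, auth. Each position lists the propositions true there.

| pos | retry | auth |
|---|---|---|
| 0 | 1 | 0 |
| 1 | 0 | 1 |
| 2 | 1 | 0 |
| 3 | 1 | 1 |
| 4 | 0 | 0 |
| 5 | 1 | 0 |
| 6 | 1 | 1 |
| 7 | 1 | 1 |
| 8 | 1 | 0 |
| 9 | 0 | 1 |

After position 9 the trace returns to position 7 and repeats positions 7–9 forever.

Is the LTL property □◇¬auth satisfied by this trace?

Yes

◇¬auth holds at every position 0..9, and those are all positions ever visited, so □◇¬auth holds.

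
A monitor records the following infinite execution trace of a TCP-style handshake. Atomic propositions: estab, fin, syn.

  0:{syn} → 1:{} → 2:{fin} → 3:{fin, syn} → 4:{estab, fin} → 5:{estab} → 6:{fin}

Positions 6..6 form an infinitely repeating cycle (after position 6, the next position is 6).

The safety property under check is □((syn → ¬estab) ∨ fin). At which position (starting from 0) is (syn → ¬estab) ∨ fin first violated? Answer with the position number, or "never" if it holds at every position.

never

(syn → ¬estab) ∨ fin holds at every position 0..6, and those are all the positions the trace ever visits, so the invariant □((syn → ¬estab) ∨ fin) is never violated.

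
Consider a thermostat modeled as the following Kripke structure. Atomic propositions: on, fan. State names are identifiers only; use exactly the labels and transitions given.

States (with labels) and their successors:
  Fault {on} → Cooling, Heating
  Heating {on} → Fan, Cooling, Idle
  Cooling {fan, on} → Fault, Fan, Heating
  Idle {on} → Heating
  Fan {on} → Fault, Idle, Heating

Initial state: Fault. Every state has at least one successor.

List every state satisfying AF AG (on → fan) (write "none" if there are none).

none

States satisfying AG (on → fan): ∅.
States satisfying AF AG (on → fan): ∅.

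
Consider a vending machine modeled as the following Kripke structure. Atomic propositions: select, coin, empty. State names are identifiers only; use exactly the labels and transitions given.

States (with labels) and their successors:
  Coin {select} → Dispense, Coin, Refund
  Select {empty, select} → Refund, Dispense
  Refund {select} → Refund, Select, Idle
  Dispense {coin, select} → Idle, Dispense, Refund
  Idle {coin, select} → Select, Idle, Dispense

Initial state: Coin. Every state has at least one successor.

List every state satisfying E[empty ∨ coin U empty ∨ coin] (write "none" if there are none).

{Select, Dispense, Idle}

States satisfying empty ∨ coin: {Select, Dispense, Idle}.
States satisfying E[empty ∨ coin U empty ∨ coin]: {Select, Dispense, Idle}.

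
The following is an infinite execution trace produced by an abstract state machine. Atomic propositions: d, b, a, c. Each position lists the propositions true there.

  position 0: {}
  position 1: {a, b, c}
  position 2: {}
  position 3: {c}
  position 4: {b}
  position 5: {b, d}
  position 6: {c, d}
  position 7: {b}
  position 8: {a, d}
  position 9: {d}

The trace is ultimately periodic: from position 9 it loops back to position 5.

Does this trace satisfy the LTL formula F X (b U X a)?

X (b U X a) holds at position 6, which is reachable from 0, so F X (b U X a) holds.

Holds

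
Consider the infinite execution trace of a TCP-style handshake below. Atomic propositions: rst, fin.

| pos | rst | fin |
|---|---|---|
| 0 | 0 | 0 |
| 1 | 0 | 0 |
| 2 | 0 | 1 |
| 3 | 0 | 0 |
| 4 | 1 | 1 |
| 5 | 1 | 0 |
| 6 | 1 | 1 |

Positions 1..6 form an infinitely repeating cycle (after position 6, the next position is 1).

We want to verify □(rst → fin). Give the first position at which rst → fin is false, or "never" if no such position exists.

Check rst → fin at each position in order: 0 ✓, 1 ✓, 2 ✓, 3 ✓, 4 ✓.
At position 5 the labels are {rst}, so rst → fin is false there. This is the first violation.

5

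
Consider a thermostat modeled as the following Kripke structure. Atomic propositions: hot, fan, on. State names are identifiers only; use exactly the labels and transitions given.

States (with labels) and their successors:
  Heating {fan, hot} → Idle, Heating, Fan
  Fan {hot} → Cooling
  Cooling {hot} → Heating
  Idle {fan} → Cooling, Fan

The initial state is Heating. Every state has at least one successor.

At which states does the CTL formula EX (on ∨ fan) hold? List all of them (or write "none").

{Heating, Cooling}

States satisfying on ∨ fan: {Heating, Idle}.
States satisfying EX (on ∨ fan): {Heating, Cooling}.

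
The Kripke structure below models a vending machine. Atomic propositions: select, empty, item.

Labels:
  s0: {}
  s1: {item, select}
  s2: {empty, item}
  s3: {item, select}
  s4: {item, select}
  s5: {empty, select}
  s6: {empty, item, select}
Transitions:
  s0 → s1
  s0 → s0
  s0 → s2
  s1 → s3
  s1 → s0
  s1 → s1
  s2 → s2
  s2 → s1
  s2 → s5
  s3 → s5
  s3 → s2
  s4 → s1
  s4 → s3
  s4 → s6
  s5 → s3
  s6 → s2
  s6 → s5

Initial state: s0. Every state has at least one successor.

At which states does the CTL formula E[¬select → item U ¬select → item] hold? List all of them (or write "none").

States satisfying ¬select → item: {s1, s2, s3, s4, s5, s6}.
States satisfying E[¬select → item U ¬select → item]: {s1, s2, s3, s4, s5, s6}.

{s1, s2, s3, s4, s5, s6}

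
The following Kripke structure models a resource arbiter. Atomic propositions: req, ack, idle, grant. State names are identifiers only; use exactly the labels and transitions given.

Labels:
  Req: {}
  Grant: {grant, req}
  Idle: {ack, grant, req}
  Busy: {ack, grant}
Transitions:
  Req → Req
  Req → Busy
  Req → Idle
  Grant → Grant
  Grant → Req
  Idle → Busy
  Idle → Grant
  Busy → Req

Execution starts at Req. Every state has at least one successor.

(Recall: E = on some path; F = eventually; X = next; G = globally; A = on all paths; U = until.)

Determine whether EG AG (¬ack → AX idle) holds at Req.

States satisfying AG (¬ack → AX idle): ∅.
States satisfying EG AG (¬ack → AX idle): ∅.
No suitable path/successor from Req witnesses the formula.
Req ∉ Sat(EG AG (¬ack → AX idle)).

No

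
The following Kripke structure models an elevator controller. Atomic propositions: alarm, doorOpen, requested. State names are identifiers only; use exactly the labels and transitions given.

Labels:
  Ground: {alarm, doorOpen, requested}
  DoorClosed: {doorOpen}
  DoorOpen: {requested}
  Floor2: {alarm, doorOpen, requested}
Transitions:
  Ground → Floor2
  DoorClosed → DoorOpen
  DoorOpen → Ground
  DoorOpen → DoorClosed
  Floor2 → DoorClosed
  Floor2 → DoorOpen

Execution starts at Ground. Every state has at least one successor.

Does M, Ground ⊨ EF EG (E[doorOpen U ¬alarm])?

States satisfying EG (E[doorOpen U ¬alarm]): {Ground, DoorClosed, DoorOpen, Floor2}.
States satisfying EF EG (E[doorOpen U ¬alarm]): {Ground, DoorClosed, DoorOpen, Floor2}.
Some path from Ground reaches a state where EG (E[doorOpen U ¬alarm]) holds.
Ground ∈ Sat(EF EG (E[doorOpen U ¬alarm])).

Holds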